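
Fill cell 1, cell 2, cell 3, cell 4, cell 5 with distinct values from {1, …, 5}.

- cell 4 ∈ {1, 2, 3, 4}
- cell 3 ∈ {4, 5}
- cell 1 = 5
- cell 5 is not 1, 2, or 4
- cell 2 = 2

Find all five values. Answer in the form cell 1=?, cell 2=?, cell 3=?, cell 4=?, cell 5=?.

cell 1's domain is down to {5}, so cell 1 = 5. Remove 5 from cell 3, cell 5.
cell 2 has just one choice, so cell 2 = 2. Strike 2 from cell 4.
That leaves cell 3 = 4. Strike 4 from cell 4.
cell 5's domain is down to {3}, so cell 5 = 3. Remove 3 from cell 4.
That leaves cell 4 = 1.

cell 1=5, cell 2=2, cell 3=4, cell 4=1, cell 5=3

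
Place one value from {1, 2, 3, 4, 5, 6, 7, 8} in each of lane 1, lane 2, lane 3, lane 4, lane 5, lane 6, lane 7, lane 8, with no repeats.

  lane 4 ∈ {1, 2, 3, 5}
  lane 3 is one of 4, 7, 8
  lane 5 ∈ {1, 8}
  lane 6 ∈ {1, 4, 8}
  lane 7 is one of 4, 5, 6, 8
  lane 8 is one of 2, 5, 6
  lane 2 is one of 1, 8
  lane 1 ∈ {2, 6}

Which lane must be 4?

The 8 variables together cover exactly {1, 2, 3, 4, 5, 6, 7, 8} — 8 values for 8 variables — and 3 appears only in lane 4's list, so lane 4 = 3.
The 7 still-open variables together cover exactly {1, 2, 4, 5, 6, 7, 8} — 7 values for 7 variables — and 7 appears only in lane 3's list, so lane 3 = 7.
The 2 variables lane 2 and lane 5 are confined to {1, 8}, which locks those values in; drop them from lane 6, lane 7.
So 4 goes to lane 6.

lane 6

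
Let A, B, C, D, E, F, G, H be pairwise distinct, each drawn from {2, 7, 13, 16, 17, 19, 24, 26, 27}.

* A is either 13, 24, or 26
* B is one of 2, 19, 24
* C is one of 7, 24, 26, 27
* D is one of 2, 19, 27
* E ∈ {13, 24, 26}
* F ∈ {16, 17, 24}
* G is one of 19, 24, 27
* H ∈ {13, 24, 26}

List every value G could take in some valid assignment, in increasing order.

19, 27

The 3 variables A, E, H are confined to {13, 24, 26}, which locks those values in; drop them from B, C, F, G.
B, D, G between them cover only {2, 19, 27} — a naked triple. Remove those values from C.
C's domain is down to {7}, so C = 7.
No further eliminations apply; G can still be any of 19, 27.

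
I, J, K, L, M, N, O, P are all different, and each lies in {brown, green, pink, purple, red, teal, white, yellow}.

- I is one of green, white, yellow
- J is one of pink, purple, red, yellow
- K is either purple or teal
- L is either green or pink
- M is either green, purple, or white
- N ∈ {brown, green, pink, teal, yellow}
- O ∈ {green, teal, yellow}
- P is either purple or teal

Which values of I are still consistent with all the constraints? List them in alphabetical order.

Among the 8 variables, brown fits only N (and all 8 values in {brown, green, pink, purple, red, teal, white, yellow} must be used), so N = brown.
The 7 still-open variables draw from only 7 values {green, pink, purple, red, teal, white, yellow}, so each is used; only J can be red, hence J = red.
The 6 still-open variables draw from only 6 values {green, pink, purple, teal, white, yellow}, so each is used; only L can be pink, hence L = pink.
The 2 variables K and P are confined to {purple, teal}, which locks those values in; drop them from M, O.
No further eliminations apply; I can still be any of green, white, yellow.

green, white, yellow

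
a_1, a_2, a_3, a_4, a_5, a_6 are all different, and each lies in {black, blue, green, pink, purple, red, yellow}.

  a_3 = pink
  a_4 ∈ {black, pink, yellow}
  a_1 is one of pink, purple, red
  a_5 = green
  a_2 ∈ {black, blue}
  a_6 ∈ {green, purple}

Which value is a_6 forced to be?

a_3 must be pink (only option left). So a_1, a_4 can't be pink.
a_5's domain is down to {green}, so a_5 = green. Strike green from a_6.
So a_6 = purple.

purple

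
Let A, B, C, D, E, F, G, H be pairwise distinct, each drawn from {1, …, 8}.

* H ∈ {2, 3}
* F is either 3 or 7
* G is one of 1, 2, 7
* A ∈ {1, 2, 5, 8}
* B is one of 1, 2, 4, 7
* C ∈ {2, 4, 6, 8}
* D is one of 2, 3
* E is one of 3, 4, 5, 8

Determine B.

The 8 variables draw from only 8 values {1, 2, 3, 4, 5, 6, 7, 8}, so each is used; only C can be 6, hence C = 6.
The 2 variables D and H are confined to {2, 3}, which locks those values in; drop them from A, B, E, F, G.
F's domain is down to {7}, so F = 7. Remove 7 from B, G.
That leaves G = 1. Remove 1 from A, B.
So B = 4.

4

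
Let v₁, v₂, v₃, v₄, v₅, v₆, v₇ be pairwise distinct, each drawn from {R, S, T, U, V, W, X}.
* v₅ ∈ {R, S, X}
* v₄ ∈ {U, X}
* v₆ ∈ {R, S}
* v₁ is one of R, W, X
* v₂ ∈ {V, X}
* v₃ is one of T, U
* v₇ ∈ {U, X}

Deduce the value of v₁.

The 7 variables draw from only 7 values {R, S, T, U, V, W, X}, so each is used; only v₃ can be T, hence v₃ = T.
The 6 still-open variables draw from only 6 values {R, S, U, V, W, X}, so each is used; only v₂ can be V, hence v₂ = V.
The 5 still-open variables draw from only 5 values {R, S, U, W, X}, so each is used; only v₁ can be W, hence v₁ = W.

W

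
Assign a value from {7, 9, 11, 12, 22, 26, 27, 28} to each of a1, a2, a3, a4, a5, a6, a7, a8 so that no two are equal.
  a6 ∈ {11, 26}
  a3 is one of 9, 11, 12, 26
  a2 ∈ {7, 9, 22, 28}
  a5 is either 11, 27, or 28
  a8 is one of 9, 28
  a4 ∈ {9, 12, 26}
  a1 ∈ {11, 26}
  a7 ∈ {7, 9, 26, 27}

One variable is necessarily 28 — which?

The 8 variables draw from only 8 values {7, 9, 11, 12, 22, 26, 27, 28}, so each is used; only a2 can be 22, hence a2 = 22.
The 7 still-open variables draw from only 7 values {7, 9, 11, 12, 26, 27, 28}, so each is used; only a7 can be 7, hence a7 = 7.
The 6 still-open variables draw from only 6 values {9, 11, 12, 26, 27, 28}, so each is used; only a5 can be 27, hence a5 = 27.
The 5 still-open variables together cover exactly {9, 11, 12, 26, 28} — 5 values for 5 variables — and 28 appears only in a8's list, so a8 = 28.

a8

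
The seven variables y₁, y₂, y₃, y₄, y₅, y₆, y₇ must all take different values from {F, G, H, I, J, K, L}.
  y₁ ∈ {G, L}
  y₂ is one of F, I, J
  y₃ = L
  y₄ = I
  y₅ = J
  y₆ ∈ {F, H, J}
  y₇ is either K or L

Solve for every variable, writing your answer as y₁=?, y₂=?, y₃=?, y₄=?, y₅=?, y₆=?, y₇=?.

y₃ must be L (only option left). Remove L from y₁, y₇.
That leaves y₄ = I. Strike I from y₂.
y₅'s domain is down to {J}, so y₅ = J. Strike J from y₂, y₆.
y₇ must be K (only option left).
y₁'s domain is down to {G}, so y₁ = G.
y₂'s domain is down to {F}, so y₂ = F. Remove F from y₆.
y₆ must be H (only option left).

y₁=G, y₂=F, y₃=L, y₄=I, y₅=J, y₆=H, y₇=K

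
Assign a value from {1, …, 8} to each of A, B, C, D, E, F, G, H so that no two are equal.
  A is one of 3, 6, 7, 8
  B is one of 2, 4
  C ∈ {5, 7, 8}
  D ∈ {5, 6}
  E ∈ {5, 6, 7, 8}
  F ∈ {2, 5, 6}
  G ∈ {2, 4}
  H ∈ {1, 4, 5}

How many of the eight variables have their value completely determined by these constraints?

The 8 variables together cover exactly {1, 2, 3, 4, 5, 6, 7, 8} — 8 values for 8 variables — and 1 appears only in H's list, so H = 1.
Among the 7 still-open variables, 3 fits only A (and all 7 values in {2, 3, 4, 5, 6, 7, 8} must be used), so A = 3.
B and G share exactly the 2 values {2, 4}; by pigeonhole those values go to them, so strike 2, 4 from F.
The 2 variables D and F are confined to {5, 6}, which locks those values in; drop them from C, E.
Determined: A=3, H=1. The other variables each still have more than one consistent value. That makes 2.

2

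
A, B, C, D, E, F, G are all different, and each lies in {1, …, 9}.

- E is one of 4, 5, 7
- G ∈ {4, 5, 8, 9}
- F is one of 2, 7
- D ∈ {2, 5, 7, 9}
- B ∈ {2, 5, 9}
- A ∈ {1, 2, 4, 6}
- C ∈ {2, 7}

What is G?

8

C and F between them cover only {2, 7} — a naked pair. Remove those values from A, B, D, E.
B and D between them cover only {5, 9} — a naked pair. Remove those values from E, G.
E must be 4 (only option left). Remove 4 from A, G.
So G = 8.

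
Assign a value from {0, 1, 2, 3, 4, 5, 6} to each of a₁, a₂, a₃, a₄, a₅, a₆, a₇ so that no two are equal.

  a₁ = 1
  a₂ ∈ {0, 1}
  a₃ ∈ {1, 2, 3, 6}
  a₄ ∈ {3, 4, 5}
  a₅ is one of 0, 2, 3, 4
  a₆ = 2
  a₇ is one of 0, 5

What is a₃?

a₁ must be 1 (only option left). Remove 1 from a₂, a₃.
a₂ must be 0 (only option left). Remove 0 from a₅, a₇.
a₆ has just one choice, so a₆ = 2. Remove 2 from a₃, a₅.
a₇ has just one choice, so a₇ = 5. So a₄ can't be 5.
Among the 3 still-open variables, 6 fits only a₃ (and all 3 values in {3, 4, 6} must be used), so a₃ = 6.

6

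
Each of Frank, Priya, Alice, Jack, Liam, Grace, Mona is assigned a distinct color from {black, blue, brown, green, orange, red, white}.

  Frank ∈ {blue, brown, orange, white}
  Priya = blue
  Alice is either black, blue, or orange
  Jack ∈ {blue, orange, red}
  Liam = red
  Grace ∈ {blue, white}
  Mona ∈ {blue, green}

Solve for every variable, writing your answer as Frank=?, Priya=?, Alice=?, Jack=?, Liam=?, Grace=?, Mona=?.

Frank=brown, Priya=blue, Alice=black, Jack=orange, Liam=red, Grace=white, Mona=green

Priya must be blue (only option left). So Frank, Alice, Jack, Grace, Mona can't be blue.
Liam must be red (only option left). Remove red from Jack.
Grace must be white (only option left). So Frank can't be white.
That leaves Mona = green.
Jack's domain is down to {orange}, so Jack = orange. So Frank, Alice can't be orange.
Frank has just one choice, so Frank = brown.
Alice must be black (only option left).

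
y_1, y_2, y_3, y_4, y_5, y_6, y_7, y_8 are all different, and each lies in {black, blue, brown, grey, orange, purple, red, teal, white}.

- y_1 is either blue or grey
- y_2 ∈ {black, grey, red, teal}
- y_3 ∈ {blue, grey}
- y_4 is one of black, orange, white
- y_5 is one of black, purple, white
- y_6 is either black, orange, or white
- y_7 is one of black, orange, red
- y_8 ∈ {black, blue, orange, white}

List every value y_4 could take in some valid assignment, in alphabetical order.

The 8 variables draw from only 8 values {black, blue, grey, orange, purple, red, teal, white}, so each is used; only y_5 can be purple, hence y_5 = purple.
The 7 still-open variables draw from only 7 values {black, blue, grey, orange, red, teal, white}, so each is used; only y_2 can be teal, hence y_2 = teal.
The 6 still-open variables draw from only 6 values {black, blue, grey, orange, red, white}, so each is used; only y_7 can be red, hence y_7 = red.
y_1 and y_3 share exactly the 2 values {blue, grey}; by pigeonhole those values go to them, so strike blue, grey from y_8.
No further eliminations apply; y_4 can still be any of black, orange, white.

black, orange, white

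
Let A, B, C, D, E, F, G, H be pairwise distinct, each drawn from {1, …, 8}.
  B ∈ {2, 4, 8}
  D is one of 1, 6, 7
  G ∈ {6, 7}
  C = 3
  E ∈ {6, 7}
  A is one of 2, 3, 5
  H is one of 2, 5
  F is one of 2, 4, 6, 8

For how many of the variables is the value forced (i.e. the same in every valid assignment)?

C must be 3 (only option left). Strike 3 from A.
Among the 7 still-open variables, 1 fits only D (and all 7 values in {1, 2, 4, 5, 6, 7, 8} must be used), so D = 1.
The 2 variables A and H are confined to {2, 5}, which locks those values in; drop them from B, F.
The 2 variables E and G are confined to {6, 7}, which locks those values in; drop them from F.
Determined: C=3, D=1. The other variables each still have more than one consistent value. That makes 2.

2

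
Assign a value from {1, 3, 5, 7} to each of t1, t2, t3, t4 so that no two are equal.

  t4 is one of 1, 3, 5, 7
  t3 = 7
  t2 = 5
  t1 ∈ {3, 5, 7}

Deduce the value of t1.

t2 has just one choice, so t2 = 5. Strike 5 from t1, t4.
That leaves t3 = 7. Eliminate 7 elsewhere: t1, t4.
So t1 = 3.

3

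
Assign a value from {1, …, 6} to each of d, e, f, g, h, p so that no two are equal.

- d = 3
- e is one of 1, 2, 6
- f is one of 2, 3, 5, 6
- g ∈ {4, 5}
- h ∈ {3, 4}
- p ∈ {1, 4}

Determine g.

5

d's domain is down to {3}, so d = 3. So f, h can't be 3.
h must be 4 (only option left). Strike 4 from g, p.
So g = 5.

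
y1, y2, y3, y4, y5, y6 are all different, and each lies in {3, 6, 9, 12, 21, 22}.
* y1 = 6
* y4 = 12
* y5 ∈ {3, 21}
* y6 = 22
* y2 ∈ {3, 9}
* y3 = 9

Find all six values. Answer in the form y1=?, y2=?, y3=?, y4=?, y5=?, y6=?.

y1's domain is down to {6}, so y1 = 6.
y3 has just one choice, so y3 = 9. Remove 9 from y2.
y4's domain is down to {12}, so y4 = 12.
y6 must be 22 (only option left).
y2's domain is down to {3}, so y2 = 3. Eliminate 3 elsewhere: y5.
y5's domain is down to {21}, so y5 = 21.

y1=6, y2=3, y3=9, y4=12, y5=21, y6=22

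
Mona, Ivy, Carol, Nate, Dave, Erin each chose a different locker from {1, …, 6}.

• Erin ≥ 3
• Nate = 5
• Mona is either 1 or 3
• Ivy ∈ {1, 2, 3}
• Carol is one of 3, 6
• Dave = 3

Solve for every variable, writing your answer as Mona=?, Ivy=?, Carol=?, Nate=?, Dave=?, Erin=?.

Mona=1, Ivy=2, Carol=6, Nate=5, Dave=3, Erin=4

Nate has just one choice, so Nate = 5. Eliminate 5 elsewhere: Erin.
Dave must be 3 (only option left). Eliminate 3 elsewhere: Mona, Ivy, Carol, Erin.
Mona has just one choice, so Mona = 1. Strike 1 from Ivy.
That leaves Ivy = 2.
Carol must be 6 (only option left). So Erin can't be 6.
Erin has just one choice, so Erin = 4.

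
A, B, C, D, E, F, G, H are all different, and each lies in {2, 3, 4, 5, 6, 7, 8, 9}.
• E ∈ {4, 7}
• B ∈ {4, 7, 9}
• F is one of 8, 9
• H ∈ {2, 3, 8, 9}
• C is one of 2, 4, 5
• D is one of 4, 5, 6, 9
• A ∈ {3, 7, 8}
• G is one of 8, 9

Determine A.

The 8 variables together cover exactly {2, 3, 4, 5, 6, 7, 8, 9} — 8 values for 8 variables — and 6 appears only in D's list, so D = 6.
Among the 7 still-open variables, 5 fits only C (and all 7 values in {2, 3, 4, 5, 7, 8, 9} must be used), so C = 5.
The 6 still-open variables together cover exactly {2, 3, 4, 7, 8, 9} — 6 values for 6 variables — and 2 appears only in H's list, so H = 2.
The 5 still-open variables together cover exactly {3, 4, 7, 8, 9} — 5 values for 5 variables — and 3 appears only in A's list, so A = 3.

3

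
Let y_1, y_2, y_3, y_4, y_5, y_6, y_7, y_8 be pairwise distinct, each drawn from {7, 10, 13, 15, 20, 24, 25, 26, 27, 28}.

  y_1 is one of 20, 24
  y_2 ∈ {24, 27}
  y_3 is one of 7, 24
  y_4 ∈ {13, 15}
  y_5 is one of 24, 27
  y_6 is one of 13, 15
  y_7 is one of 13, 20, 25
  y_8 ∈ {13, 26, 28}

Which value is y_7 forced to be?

25

The 2 variables y_2 and y_5 are confined to {24, 27}, which locks those values in; drop them from y_1, y_3.
y_1 has just one choice, so y_1 = 20. Remove 20 from y_7.
That leaves y_3 = 7.
The 2 variables y_4 and y_6 are confined to {13, 15}, which locks those values in; drop them from y_7, y_8.
So y_7 = 25.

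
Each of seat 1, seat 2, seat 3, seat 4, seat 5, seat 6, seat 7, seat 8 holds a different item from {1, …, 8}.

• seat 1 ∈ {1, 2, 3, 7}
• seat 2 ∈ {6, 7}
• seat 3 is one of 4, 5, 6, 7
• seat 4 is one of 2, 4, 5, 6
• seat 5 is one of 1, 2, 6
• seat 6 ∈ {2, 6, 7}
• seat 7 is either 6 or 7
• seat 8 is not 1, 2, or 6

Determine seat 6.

The 8 variables draw from only 8 values {1, 2, 3, 4, 5, 6, 7, 8}, so each is used; only seat 8 can be 8, hence seat 8 = 8.
Among the 7 still-open variables, 3 fits only seat 1 (and all 7 values in {1, 2, 3, 4, 5, 6, 7} must be used), so seat 1 = 3.
Among the 6 still-open variables, 1 fits only seat 5 (and all 6 values in {1, 2, 4, 5, 6, 7} must be used), so seat 5 = 1.
seat 2 and seat 7 share exactly the 2 values {6, 7}; by pigeonhole those values go to them, so strike 6, 7 from seat 3, seat 4, seat 6.
So seat 6 = 2.

2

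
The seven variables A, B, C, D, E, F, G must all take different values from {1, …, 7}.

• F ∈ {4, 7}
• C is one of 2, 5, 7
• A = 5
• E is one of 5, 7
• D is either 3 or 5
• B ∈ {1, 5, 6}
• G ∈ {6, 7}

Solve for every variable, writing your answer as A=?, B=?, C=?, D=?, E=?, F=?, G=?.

A=5, B=1, C=2, D=3, E=7, F=4, G=6

A must be 5 (only option left). Remove 5 from B, C, D, E.
D must be 3 (only option left).
E's domain is down to {7}, so E = 7. So C, F, G can't be 7.
F must be 4 (only option left).
G must be 6 (only option left). Strike 6 from B.
B must be 1 (only option left).
C's domain is down to {2}, so C = 2.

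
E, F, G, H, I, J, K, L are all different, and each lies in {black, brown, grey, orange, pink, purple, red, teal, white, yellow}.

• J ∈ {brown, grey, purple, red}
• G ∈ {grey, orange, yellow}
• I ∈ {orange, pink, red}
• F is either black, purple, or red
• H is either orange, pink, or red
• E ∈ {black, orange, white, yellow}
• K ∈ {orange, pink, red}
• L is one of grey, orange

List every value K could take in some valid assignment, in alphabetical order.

The 3 variables H, I, K are confined to {orange, pink, red}, which locks those values in; drop them from E, F, G, J, L.
That leaves L = grey. Remove grey from G, J.
G's domain is down to {yellow}, so G = yellow. Eliminate yellow elsewhere: E.
No further eliminations apply; K can still be any of orange, pink, red.

orange, pink, red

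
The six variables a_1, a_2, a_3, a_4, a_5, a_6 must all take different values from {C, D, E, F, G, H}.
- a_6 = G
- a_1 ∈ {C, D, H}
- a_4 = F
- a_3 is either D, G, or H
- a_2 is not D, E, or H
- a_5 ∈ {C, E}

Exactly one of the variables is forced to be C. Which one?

a_2

a_4 has just one choice, so a_4 = F. Eliminate F elsewhere: a_2.
That leaves a_6 = G. Strike G from a_2, a_3.
So C goes to a_2.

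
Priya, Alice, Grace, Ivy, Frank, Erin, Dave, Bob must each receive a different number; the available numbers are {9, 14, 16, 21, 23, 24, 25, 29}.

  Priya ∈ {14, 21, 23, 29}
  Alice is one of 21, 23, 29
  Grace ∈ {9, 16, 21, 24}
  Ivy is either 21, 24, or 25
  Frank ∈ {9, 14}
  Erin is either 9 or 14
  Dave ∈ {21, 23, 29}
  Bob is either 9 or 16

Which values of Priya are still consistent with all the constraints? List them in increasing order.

21, 23, 29

The 8 variables draw from only 8 values {9, 14, 16, 21, 23, 24, 25, 29}, so each is used; only Ivy can be 25, hence Ivy = 25.
The 7 still-open variables together cover exactly {9, 14, 16, 21, 23, 24, 29} — 7 values for 7 variables — and 24 appears only in Grace's list, so Grace = 24.
The 6 still-open variables together cover exactly {9, 14, 16, 21, 23, 29} — 6 values for 6 variables — and 16 appears only in Bob's list, so Bob = 16.
The 2 variables Frank and Erin are confined to {9, 14}, which locks those values in; drop them from Priya.
No further eliminations apply; Priya can still be any of 21, 23, 29.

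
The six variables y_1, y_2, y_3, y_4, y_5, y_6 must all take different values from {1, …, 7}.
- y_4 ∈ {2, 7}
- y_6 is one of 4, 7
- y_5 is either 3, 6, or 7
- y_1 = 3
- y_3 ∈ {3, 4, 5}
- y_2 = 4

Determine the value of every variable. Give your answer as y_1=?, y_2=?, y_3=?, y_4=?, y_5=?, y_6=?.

y_1=3, y_2=4, y_3=5, y_4=2, y_5=6, y_6=7

y_1 must be 3 (only option left). Remove 3 from y_3, y_5.
y_2 must be 4 (only option left). So y_3, y_6 can't be 4.
y_3 must be 5 (only option left).
y_6 has just one choice, so y_6 = 7. Eliminate 7 elsewhere: y_4, y_5.
That leaves y_4 = 2.
y_5 has just one choice, so y_5 = 6.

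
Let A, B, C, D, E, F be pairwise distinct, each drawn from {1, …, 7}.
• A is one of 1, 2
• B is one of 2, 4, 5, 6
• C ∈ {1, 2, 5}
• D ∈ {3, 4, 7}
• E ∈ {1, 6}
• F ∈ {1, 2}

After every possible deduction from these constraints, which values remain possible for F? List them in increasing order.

1, 2

The 2 variables A and F are confined to {1, 2}, which locks those values in; drop them from B, C, E.
C must be 5 (only option left). Strike 5 from B.
E must be 6 (only option left). Eliminate 6 elsewhere: B.
B must be 4 (only option left). So D can't be 4.
No further eliminations apply; F can still be any of 1, 2.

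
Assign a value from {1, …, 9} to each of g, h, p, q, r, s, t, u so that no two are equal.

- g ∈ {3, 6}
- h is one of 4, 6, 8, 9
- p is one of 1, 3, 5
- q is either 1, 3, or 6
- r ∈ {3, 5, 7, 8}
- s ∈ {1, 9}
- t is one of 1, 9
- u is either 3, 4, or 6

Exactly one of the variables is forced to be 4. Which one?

The 8 variables draw from only 8 values {1, 3, 4, 5, 6, 7, 8, 9}, so each is used; only r can be 7, hence r = 7.
Among the 7 still-open variables, 5 fits only p (and all 7 values in {1, 3, 4, 5, 6, 8, 9} must be used), so p = 5.
Among the 6 still-open variables, 8 fits only h (and all 6 values in {1, 3, 4, 6, 8, 9} must be used), so h = 8.
The 5 still-open variables draw from only 5 values {1, 3, 4, 6, 9}, so each is used; only u can be 4, hence u = 4.

u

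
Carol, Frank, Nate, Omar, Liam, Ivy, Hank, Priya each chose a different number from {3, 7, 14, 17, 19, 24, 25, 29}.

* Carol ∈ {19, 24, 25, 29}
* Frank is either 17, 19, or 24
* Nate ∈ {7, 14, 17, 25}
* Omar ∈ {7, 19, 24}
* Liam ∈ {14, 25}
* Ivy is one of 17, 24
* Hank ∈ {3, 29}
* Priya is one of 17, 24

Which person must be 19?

Frank

Among the 8 variables, 3 fits only Hank (and all 8 values in {3, 7, 14, 17, 19, 24, 25, 29} must be used), so Hank = 3.
Among the 7 still-open variables, 29 fits only Carol (and all 7 values in {7, 14, 17, 19, 24, 25, 29} must be used), so Carol = 29.
Ivy and Priya share exactly the 2 values {17, 24}; by pigeonhole those values go to them, so strike 17, 24 from Frank, Nate, Omar.
So 19 goes to Frank.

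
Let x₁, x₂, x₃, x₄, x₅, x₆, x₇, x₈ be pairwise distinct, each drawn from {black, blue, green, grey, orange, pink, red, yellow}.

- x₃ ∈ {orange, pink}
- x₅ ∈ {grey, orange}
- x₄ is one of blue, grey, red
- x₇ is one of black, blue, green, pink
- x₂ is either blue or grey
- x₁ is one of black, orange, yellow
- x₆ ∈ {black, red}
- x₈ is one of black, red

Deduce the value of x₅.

The 8 variables together cover exactly {black, blue, green, grey, orange, pink, red, yellow} — 8 values for 8 variables — and green appears only in x₇'s list, so x₇ = green.
Among the 7 still-open variables, pink fits only x₃ (and all 7 values in {black, blue, grey, orange, pink, red, yellow} must be used), so x₃ = pink.
The 6 still-open variables together cover exactly {black, blue, grey, orange, red, yellow} — 6 values for 6 variables — and yellow appears only in x₁'s list, so x₁ = yellow.
Among the 5 still-open variables, orange fits only x₅ (and all 5 values in {black, blue, grey, orange, red} must be used), so x₅ = orange.

orange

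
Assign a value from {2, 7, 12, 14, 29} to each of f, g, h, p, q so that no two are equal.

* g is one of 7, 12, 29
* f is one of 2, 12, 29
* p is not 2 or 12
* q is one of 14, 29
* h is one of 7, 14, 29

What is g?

The 5 variables draw from only 5 values {2, 7, 12, 14, 29}, so each is used; only f can be 2, hence f = 2.
The 4 still-open variables draw from only 4 values {7, 12, 14, 29}, so each is used; only g can be 12, hence g = 12.

12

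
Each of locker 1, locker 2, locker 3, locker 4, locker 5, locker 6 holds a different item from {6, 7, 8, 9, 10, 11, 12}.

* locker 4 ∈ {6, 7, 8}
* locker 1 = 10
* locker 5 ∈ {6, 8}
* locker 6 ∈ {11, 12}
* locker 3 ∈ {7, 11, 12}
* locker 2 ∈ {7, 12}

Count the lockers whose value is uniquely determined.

1

locker 1 must be 10 (only option left).
locker 2, locker 3, locker 6 between them cover only {7, 11, 12} — a naked triple. Remove those values from locker 4.
Determined: locker 1=10. The other lockers each still have more than one consistent value. That makes 1.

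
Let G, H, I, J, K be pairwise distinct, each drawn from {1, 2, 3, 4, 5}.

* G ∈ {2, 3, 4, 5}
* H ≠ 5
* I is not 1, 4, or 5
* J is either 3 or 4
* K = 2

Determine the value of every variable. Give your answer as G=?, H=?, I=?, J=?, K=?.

K's domain is down to {2}, so K = 2. Eliminate 2 elsewhere: G, H, I.
I must be 3 (only option left). Eliminate 3 elsewhere: G, H, J.
That leaves J = 4. So G, H can't be 4.
G must be 5 (only option left).
That leaves H = 1.

G=5, H=1, I=3, J=4, K=2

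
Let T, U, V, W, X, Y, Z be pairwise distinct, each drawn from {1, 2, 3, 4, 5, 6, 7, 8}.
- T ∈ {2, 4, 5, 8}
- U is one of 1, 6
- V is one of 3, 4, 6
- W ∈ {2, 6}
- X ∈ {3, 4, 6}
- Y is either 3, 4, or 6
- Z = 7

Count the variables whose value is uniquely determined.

3

Z's domain is down to {7}, so Z = 7.
V, X, Y share exactly the 3 values {3, 4, 6}; by pigeonhole those values go to them, so strike 3, 4, 6 from T, U, W.
U's domain is down to {1}, so U = 1.
W must be 2 (only option left). Strike 2 from T.
Determined: U=1, W=2, Z=7. The other variables each still have more than one consistent value. That makes 3.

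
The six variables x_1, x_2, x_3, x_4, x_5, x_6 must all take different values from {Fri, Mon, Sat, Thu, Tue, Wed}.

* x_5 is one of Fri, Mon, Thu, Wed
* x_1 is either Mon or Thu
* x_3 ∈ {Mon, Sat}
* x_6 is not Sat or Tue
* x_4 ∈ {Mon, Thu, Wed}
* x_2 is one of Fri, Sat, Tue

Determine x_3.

The 6 variables draw from only 6 values {Fri, Mon, Sat, Thu, Tue, Wed}, so each is used; only x_2 can be Tue, hence x_2 = Tue.
Among the 5 still-open variables, Sat fits only x_3 (and all 5 values in {Fri, Mon, Sat, Thu, Wed} must be used), so x_3 = Sat.

Sat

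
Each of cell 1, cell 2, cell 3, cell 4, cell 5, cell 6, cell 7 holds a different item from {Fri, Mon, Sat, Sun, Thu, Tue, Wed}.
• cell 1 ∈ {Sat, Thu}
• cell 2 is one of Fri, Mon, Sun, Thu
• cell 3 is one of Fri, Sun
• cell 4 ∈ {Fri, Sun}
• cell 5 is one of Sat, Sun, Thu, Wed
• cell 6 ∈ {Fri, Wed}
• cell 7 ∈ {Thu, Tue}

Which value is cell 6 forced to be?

The 7 variables draw from only 7 values {Fri, Mon, Sat, Sun, Thu, Tue, Wed}, so each is used; only cell 2 can be Mon, hence cell 2 = Mon.
Among the 6 still-open variables, Tue fits only cell 7 (and all 6 values in {Fri, Sat, Sun, Thu, Tue, Wed} must be used), so cell 7 = Tue.
The 2 variables cell 3 and cell 4 are confined to {Fri, Sun}, which locks those values in; drop them from cell 5, cell 6.
So cell 6 = Wed.

Wed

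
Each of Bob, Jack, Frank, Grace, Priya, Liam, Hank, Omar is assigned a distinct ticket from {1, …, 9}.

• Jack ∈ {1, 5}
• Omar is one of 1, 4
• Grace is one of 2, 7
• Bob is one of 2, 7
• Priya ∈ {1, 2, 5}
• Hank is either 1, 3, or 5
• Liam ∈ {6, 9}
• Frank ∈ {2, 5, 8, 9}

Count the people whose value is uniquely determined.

Bob and Grace between them cover only {2, 7} — a naked pair. Remove those values from Frank, Priya.
The 2 variables Jack and Priya are confined to {1, 5}, which locks those values in; drop them from Frank, Hank, Omar.
Hank's domain is down to {3}, so Hank = 3.
That leaves Omar = 4.
Determined: Hank=3, Omar=4. The other people each still have more than one consistent value. That makes 2.

2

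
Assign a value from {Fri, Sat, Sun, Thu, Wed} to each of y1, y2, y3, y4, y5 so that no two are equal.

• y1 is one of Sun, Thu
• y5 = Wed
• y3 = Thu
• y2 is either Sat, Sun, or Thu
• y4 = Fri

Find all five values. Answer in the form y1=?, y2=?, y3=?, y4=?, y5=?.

y3 has just one choice, so y3 = Thu. Strike Thu from y1, y2.
y4 has just one choice, so y4 = Fri.
y5 must be Wed (only option left).
That leaves y1 = Sun. Remove Sun from y2.
y2's domain is down to {Sat}, so y2 = Sat.

y1=Sun, y2=Sat, y3=Thu, y4=Fri, y5=Wed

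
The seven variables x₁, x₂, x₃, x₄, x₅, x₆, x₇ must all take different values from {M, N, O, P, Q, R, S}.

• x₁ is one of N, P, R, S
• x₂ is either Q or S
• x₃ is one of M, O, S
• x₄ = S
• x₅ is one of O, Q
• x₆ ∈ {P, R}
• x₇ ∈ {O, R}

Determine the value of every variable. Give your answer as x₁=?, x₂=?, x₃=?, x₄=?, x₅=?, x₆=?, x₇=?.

x₁=N, x₂=Q, x₃=M, x₄=S, x₅=O, x₆=P, x₇=R

x₄ has just one choice, so x₄ = S. Eliminate S elsewhere: x₁, x₂, x₃.
x₂'s domain is down to {Q}, so x₂ = Q. Remove Q from x₅.
x₅ has just one choice, so x₅ = O. Strike O from x₃, x₇.
That leaves x₇ = R. Eliminate R elsewhere: x₁, x₆.
x₃ must be M (only option left).
x₆ must be P (only option left). Eliminate P elsewhere: x₁.
x₁'s domain is down to {N}, so x₁ = N.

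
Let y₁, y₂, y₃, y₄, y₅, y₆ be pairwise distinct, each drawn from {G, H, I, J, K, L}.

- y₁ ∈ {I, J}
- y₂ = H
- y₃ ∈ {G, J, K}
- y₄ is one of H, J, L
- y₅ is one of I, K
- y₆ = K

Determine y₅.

I

y₂ has just one choice, so y₂ = H. So y₄ can't be H.
y₆'s domain is down to {K}, so y₆ = K. Strike K from y₃, y₅.
So y₅ = I.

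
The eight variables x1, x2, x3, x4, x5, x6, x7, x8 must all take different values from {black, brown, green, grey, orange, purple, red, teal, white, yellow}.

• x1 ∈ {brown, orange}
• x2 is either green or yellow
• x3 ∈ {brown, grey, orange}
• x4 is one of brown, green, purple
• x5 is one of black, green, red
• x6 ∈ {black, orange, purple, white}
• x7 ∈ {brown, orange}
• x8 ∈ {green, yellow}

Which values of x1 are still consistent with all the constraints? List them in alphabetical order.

brown, orange

x1 and x7 share exactly the 2 values {brown, orange}; by pigeonhole those values go to them, so strike brown, orange from x3, x4, x6.
x3's domain is down to {grey}, so x3 = grey.
x2 and x8 share exactly the 2 values {green, yellow}; by pigeonhole those values go to them, so strike green, yellow from x4, x5.
x4 has just one choice, so x4 = purple. Eliminate purple elsewhere: x6.
No further eliminations apply; x1 can still be any of brown, orange.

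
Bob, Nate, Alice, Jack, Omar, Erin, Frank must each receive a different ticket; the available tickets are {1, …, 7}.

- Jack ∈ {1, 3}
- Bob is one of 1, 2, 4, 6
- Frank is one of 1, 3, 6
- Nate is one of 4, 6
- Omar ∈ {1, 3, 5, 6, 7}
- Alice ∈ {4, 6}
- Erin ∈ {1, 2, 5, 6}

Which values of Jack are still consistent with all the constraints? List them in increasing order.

1, 3

Among the 7 variables, 7 fits only Omar (and all 7 values in {1, 2, 3, 4, 5, 6, 7} must be used), so Omar = 7.
The 6 still-open variables together cover exactly {1, 2, 3, 4, 5, 6} — 6 values for 6 variables — and 5 appears only in Erin's list, so Erin = 5.
The 5 still-open variables draw from only 5 values {1, 2, 3, 4, 6}, so each is used; only Bob can be 2, hence Bob = 2.
Nate and Alice share exactly the 2 values {4, 6}; by pigeonhole those values go to them, so strike 4, 6 from Frank.
No further eliminations apply; Jack can still be any of 1, 3.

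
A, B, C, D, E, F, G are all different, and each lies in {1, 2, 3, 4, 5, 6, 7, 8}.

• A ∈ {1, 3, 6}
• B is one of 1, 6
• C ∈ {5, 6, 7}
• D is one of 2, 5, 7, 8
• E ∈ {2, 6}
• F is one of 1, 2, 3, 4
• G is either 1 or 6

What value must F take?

4

The 2 variables B and G are confined to {1, 6}, which locks those values in; drop them from A, C, E, F.
A's domain is down to {3}, so A = 3. Strike 3 from F.
E has just one choice, so E = 2. Eliminate 2 elsewhere: D, F.
So F = 4.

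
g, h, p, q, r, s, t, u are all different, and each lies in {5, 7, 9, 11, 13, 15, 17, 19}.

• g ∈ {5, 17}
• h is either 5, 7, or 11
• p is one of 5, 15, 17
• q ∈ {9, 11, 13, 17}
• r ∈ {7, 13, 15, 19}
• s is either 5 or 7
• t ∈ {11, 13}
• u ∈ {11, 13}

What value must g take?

17

The 8 variables together cover exactly {5, 7, 9, 11, 13, 15, 17, 19} — 8 values for 8 variables — and 9 appears only in q's list, so q = 9.
The 7 still-open variables together cover exactly {5, 7, 11, 13, 15, 17, 19} — 7 values for 7 variables — and 19 appears only in r's list, so r = 19.
The 6 still-open variables together cover exactly {5, 7, 11, 13, 15, 17} — 6 values for 6 variables — and 15 appears only in p's list, so p = 15.
The 5 still-open variables draw from only 5 values {5, 7, 11, 13, 17}, so each is used; only g can be 17, hence g = 17.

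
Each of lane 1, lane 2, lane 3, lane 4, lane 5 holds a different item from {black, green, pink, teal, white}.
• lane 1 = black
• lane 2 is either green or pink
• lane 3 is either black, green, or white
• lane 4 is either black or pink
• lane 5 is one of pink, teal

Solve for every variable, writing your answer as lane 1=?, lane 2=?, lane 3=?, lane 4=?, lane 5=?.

lane 1=black, lane 2=green, lane 3=white, lane 4=pink, lane 5=teal

lane 1 has just one choice, so lane 1 = black. Strike black from lane 3, lane 4.
lane 4 has just one choice, so lane 4 = pink. Strike pink from lane 2, lane 5.
lane 5 has just one choice, so lane 5 = teal.
lane 2 has just one choice, so lane 2 = green. Eliminate green elsewhere: lane 3.
lane 3 must be white (only option left).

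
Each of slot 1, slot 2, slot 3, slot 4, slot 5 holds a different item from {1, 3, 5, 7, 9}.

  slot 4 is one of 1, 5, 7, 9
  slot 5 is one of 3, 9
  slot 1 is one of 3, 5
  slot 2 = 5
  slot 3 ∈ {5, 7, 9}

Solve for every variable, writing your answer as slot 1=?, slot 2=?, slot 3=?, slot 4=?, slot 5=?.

slot 1=3, slot 2=5, slot 3=7, slot 4=1, slot 5=9

slot 2 must be 5 (only option left). Strike 5 from slot 1, slot 3, slot 4.
That leaves slot 1 = 3. So slot 5 can't be 3.
That leaves slot 5 = 9. Remove 9 from slot 3, slot 4.
slot 3 must be 7 (only option left). Eliminate 7 elsewhere: slot 4.
slot 4 has just one choice, so slot 4 = 1.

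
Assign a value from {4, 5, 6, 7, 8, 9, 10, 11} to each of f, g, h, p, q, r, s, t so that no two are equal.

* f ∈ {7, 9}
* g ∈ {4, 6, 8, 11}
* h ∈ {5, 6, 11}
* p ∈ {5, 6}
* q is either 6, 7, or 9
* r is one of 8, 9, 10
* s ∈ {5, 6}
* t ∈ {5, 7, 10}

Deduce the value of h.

11

Among the 8 variables, 4 fits only g (and all 8 values in {4, 5, 6, 7, 8, 9, 10, 11} must be used), so g = 4.
The 7 still-open variables draw from only 7 values {5, 6, 7, 8, 9, 10, 11}, so each is used; only r can be 8, hence r = 8.
Among the 6 still-open variables, 10 fits only t (and all 6 values in {5, 6, 7, 9, 10, 11} must be used), so t = 10.
The 5 still-open variables draw from only 5 values {5, 6, 7, 9, 11}, so each is used; only h can be 11, hence h = 11.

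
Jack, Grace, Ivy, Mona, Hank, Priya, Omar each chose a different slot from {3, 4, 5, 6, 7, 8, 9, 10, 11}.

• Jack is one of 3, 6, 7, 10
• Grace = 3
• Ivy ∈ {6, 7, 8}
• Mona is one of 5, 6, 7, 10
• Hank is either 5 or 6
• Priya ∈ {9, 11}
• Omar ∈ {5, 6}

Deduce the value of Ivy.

8

Grace has just one choice, so Grace = 3. Remove 3 from Jack.
Hank and Omar between them cover only {5, 6} — a naked pair. Remove those values from Jack, Ivy, Mona.
Jack and Mona share exactly the 2 values {7, 10}; by pigeonhole those values go to them, so strike 7, 10 from Ivy.
So Ivy = 8.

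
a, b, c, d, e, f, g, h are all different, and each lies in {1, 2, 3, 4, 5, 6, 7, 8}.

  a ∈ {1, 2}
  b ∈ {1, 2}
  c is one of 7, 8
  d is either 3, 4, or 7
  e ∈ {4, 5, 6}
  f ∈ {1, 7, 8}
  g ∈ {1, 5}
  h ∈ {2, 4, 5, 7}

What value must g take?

5

The 8 variables draw from only 8 values {1, 2, 3, 4, 5, 6, 7, 8}, so each is used; only d can be 3, hence d = 3.
The 7 still-open variables draw from only 7 values {1, 2, 4, 5, 6, 7, 8}, so each is used; only e can be 6, hence e = 6.
Among the 6 still-open variables, 4 fits only h (and all 6 values in {1, 2, 4, 5, 7, 8} must be used), so h = 4.
The 5 still-open variables together cover exactly {1, 2, 5, 7, 8} — 5 values for 5 variables — and 5 appears only in g's list, so g = 5.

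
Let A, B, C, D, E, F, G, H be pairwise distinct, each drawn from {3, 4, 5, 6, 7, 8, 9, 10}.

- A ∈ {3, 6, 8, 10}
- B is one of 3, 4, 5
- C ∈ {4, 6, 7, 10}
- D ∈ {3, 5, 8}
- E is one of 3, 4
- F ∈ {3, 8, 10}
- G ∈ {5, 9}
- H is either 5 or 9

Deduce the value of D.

The 8 variables draw from only 8 values {3, 4, 5, 6, 7, 8, 9, 10}, so each is used; only C can be 7, hence C = 7.
The 7 still-open variables draw from only 7 values {3, 4, 5, 6, 8, 9, 10}, so each is used; only A can be 6, hence A = 6.
The 6 still-open variables draw from only 6 values {3, 4, 5, 8, 9, 10}, so each is used; only F can be 10, hence F = 10.
Among the 5 still-open variables, 8 fits only D (and all 5 values in {3, 4, 5, 8, 9} must be used), so D = 8.

8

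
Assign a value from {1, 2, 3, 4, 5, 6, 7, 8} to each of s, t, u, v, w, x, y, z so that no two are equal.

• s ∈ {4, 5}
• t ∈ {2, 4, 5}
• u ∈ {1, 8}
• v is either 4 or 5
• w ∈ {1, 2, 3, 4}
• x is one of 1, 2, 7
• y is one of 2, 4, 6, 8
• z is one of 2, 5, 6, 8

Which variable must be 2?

The 8 variables draw from only 8 values {1, 2, 3, 4, 5, 6, 7, 8}, so each is used; only w can be 3, hence w = 3.
Among the 7 still-open variables, 7 fits only x (and all 7 values in {1, 2, 4, 5, 6, 7, 8} must be used), so x = 7.
The 6 still-open variables draw from only 6 values {1, 2, 4, 5, 6, 8}, so each is used; only u can be 1, hence u = 1.
The 2 variables s and v are confined to {4, 5}, which locks those values in; drop them from t, y, z.
So 2 goes to t.

t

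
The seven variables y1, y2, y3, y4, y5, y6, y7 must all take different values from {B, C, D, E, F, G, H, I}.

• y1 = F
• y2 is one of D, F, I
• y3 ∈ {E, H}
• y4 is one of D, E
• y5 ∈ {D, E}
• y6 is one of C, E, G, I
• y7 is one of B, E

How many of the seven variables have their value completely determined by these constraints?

y1 must be F (only option left). Remove F from y2.
y4 and y5 share exactly the 2 values {D, E}; by pigeonhole those values go to them, so strike D, E from y2, y3, y6, y7.
y2 must be I (only option left). So y6 can't be I.
That leaves y3 = H.
y7's domain is down to {B}, so y7 = B.
Determined: y1=F, y2=I, y3=H, y7=B. The other variables each still have more than one consistent value. That makes 4.

4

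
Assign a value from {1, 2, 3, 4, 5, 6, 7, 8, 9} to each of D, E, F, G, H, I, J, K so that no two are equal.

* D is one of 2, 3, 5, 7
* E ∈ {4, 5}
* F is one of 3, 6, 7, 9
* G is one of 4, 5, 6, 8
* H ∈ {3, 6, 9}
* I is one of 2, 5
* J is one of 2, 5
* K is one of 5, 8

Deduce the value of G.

I and J share exactly the 2 values {2, 5}; by pigeonhole those values go to them, so strike 2, 5 from D, E, G, K.
E's domain is down to {4}, so E = 4. Strike 4 from G.
K has just one choice, so K = 8. So G can't be 8.
So G = 6.

6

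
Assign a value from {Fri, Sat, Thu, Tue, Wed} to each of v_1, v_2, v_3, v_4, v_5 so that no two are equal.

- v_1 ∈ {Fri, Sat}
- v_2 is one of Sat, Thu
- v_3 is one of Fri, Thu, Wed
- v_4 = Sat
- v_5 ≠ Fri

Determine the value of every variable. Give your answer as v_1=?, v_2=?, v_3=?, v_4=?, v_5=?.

v_4 must be Sat (only option left). Eliminate Sat elsewhere: v_1, v_2, v_5.
That leaves v_1 = Fri. Eliminate Fri elsewhere: v_3.
v_2 must be Thu (only option left). So v_3, v_5 can't be Thu.
v_3 has just one choice, so v_3 = Wed. So v_5 can't be Wed.
That leaves v_5 = Tue.

v_1=Fri, v_2=Thu, v_3=Wed, v_4=Sat, v_5=Tue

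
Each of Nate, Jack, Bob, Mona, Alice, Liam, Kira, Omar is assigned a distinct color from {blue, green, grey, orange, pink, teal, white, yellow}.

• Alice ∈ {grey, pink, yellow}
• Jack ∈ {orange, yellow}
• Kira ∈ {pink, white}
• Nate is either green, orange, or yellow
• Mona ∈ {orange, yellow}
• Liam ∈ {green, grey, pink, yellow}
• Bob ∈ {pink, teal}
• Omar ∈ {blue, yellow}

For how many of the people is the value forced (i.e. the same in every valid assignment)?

4

The 8 variables draw from only 8 values {blue, green, grey, orange, pink, teal, white, yellow}, so each is used; only Omar can be blue, hence Omar = blue.
The 7 still-open variables together cover exactly {green, grey, orange, pink, teal, white, yellow} — 7 values for 7 variables — and teal appears only in Bob's list, so Bob = teal.
Among the 6 still-open variables, white fits only Kira (and all 6 values in {green, grey, orange, pink, white, yellow} must be used), so Kira = white.
Jack and Mona between them cover only {orange, yellow} — a naked pair. Remove those values from Nate, Alice, Liam.
Nate's domain is down to {green}, so Nate = green. Strike green from Liam.
Determined: Nate=green, Bob=teal, Kira=white, Omar=blue. The other people each still have more than one consistent value. That makes 4.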